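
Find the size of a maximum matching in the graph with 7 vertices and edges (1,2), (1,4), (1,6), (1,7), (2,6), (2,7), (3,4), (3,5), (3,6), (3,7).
3 (matching: (1,6), (2,7), (3,5); upper bound floor(n/2) = floor(7/2) = 3)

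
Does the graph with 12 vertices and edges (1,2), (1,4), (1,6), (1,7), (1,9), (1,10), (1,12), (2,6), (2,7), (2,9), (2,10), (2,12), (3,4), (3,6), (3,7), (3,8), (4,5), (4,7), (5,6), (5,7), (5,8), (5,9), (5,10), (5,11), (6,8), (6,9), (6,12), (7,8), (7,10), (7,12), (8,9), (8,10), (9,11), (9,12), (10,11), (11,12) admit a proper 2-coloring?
No (odd cycle of length 3: 12 -> 1 -> 7 -> 12)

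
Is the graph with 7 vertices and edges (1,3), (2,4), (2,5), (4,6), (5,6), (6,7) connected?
No, it has 2 components: {1, 3}, {2, 4, 5, 6, 7}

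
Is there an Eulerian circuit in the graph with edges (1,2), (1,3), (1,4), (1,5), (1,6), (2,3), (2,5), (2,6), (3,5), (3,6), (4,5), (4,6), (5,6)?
No (4 vertices have odd degree: {1, 4, 5, 6}; Eulerian circuit requires 0)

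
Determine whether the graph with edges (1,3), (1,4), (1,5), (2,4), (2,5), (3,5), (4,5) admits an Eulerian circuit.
No (2 vertices have odd degree: {1, 4}; Eulerian circuit requires 0)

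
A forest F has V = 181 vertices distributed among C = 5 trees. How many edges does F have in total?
176 (Each of the 5 component trees on V_i vertices has V_i - 1 edges; summing gives V - C = 181 - 5 = 176)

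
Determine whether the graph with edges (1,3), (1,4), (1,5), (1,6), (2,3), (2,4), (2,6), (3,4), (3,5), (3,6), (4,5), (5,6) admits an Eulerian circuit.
No (2 vertices have odd degree: {2, 3}; Eulerian circuit requires 0)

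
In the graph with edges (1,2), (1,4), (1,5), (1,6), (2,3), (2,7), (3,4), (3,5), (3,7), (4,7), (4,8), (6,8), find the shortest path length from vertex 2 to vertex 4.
2 (path: 2 -> 7 -> 4, 2 edges)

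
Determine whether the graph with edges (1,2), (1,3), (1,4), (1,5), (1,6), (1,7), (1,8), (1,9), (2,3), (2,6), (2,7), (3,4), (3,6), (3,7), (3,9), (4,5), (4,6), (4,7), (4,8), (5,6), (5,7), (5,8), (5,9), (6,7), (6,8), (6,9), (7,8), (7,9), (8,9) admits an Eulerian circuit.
Yes (the graph is connected and all 9 vertices have even degree)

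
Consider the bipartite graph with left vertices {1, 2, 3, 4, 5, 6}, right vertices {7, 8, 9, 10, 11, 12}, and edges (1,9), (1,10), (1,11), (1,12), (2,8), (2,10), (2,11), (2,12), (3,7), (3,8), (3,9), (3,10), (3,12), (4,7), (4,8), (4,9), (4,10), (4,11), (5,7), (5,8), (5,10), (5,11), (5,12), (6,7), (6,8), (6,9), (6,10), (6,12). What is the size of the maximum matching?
6 (matching: (1,12), (2,11), (3,10), (4,9), (5,8), (6,7); upper bound min(|L|,|R|) = min(6,6) = 6)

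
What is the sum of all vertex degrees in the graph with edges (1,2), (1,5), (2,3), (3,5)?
8 (handshake: sum of degrees = 2|E| = 2 x 4 = 8)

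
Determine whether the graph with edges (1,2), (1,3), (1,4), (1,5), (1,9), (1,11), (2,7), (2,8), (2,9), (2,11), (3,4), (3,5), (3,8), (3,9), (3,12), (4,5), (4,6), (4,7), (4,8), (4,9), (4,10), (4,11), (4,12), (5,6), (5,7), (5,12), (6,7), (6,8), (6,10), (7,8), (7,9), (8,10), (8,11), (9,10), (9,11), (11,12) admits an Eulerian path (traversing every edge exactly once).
No (4 vertices have odd degree: {2, 6, 8, 9}; Eulerian path requires 0 or 2)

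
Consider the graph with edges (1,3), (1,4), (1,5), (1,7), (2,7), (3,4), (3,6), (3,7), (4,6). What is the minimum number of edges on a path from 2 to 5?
3 (path: 2 -> 7 -> 1 -> 5, 3 edges)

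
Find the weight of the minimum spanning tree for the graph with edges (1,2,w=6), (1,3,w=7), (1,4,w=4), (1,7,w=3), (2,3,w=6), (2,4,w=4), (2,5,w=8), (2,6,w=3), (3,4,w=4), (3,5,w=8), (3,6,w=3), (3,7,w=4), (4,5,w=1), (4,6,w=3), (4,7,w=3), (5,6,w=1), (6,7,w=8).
14 (MST edges: (1,7,w=3), (2,6,w=3), (3,6,w=3), (4,5,w=1), (4,7,w=3), (5,6,w=1); sum of weights 3 + 3 + 3 + 1 + 3 + 1 = 14)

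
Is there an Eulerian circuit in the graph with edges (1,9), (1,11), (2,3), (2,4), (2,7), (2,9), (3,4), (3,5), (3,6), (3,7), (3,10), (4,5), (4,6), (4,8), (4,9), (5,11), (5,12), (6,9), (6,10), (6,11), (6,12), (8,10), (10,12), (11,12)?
Yes (the graph is connected and all 12 vertices have even degree)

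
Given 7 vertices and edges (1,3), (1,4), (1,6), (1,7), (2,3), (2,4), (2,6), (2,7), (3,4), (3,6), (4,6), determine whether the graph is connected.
No, it has 2 components: {1, 2, 3, 4, 6, 7}, {5}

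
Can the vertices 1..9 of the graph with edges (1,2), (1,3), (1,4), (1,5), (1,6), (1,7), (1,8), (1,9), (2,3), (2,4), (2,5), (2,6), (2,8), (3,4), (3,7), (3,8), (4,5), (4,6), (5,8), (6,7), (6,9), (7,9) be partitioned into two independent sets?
No (odd cycle of length 3: 6 -> 1 -> 4 -> 6)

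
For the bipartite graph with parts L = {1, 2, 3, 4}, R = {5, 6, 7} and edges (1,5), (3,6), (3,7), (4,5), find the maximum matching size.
2 (matching: (1,5), (3,7); upper bound min(|L|,|R|) = min(4,3) = 3)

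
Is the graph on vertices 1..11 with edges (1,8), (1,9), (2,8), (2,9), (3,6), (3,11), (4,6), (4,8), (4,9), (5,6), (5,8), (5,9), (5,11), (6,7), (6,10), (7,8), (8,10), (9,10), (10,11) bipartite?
Yes. Partition: {1, 2, 3, 4, 5, 7, 10}, {6, 8, 9, 11}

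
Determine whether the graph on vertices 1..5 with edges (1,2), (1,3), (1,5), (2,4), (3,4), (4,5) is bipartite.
Yes. Partition: {1, 4}, {2, 3, 5}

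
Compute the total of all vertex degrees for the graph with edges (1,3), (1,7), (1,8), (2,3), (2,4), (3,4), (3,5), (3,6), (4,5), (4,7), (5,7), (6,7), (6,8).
26 (handshake: sum of degrees = 2|E| = 2 x 13 = 26)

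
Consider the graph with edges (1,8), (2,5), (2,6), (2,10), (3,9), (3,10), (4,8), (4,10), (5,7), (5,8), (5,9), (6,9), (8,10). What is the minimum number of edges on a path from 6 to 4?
3 (path: 6 -> 2 -> 10 -> 4, 3 edges)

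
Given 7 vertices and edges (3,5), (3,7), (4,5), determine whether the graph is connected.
No, it has 4 components: {1}, {2}, {3, 4, 5, 7}, {6}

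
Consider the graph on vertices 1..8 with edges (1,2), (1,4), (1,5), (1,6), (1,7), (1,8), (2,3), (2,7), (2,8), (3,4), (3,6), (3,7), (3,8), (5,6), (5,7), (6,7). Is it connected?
Yes (BFS from 1 visits [1, 2, 4, 5, 6, 7, 8, 3] — all 8 vertices reached)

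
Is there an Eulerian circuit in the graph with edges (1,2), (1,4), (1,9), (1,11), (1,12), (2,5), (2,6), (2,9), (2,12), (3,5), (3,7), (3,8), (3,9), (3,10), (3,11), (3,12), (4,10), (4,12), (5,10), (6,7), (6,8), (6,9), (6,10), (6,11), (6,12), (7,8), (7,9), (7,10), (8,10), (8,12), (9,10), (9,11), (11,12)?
No (12 vertices have odd degree: {1, 2, 3, 4, 5, 6, 7, 8, 9, 10, 11, 12}; Eulerian circuit requires 0)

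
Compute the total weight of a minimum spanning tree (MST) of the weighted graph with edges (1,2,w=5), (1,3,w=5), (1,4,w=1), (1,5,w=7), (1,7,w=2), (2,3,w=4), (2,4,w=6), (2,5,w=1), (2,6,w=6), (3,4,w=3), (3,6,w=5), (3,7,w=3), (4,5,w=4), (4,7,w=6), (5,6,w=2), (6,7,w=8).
13 (MST edges: (1,4,w=1), (1,7,w=2), (2,3,w=4), (2,5,w=1), (3,4,w=3), (5,6,w=2); sum of weights 1 + 2 + 4 + 1 + 3 + 2 = 13)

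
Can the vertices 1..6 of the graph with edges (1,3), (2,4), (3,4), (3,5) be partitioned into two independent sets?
Yes. Partition: {1, 4, 5, 6}, {2, 3}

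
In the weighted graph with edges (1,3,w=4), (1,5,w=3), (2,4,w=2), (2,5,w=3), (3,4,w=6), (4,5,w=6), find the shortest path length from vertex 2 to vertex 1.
6 (path: 2 -> 5 -> 1; weights 3 + 3 = 6)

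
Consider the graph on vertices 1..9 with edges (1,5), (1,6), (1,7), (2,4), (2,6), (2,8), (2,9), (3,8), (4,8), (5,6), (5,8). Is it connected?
Yes (BFS from 1 visits [1, 5, 6, 7, 8, 2, 3, 4, 9] — all 9 vertices reached)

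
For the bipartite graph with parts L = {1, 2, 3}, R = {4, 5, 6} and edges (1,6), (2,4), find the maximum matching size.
2 (matching: (1,6), (2,4); upper bound min(|L|,|R|) = min(3,3) = 3)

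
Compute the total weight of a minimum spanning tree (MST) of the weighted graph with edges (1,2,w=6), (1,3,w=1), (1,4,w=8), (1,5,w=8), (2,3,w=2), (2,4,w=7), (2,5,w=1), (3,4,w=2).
6 (MST edges: (1,3,w=1), (2,3,w=2), (2,5,w=1), (3,4,w=2); sum of weights 1 + 2 + 1 + 2 = 6)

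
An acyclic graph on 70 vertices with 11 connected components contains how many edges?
59 (Each of the 11 component trees on V_i vertices has V_i - 1 edges; summing gives V - C = 70 - 11 = 59)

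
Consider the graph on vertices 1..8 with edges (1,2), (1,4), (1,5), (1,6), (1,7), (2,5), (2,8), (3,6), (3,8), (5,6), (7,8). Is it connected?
Yes (BFS from 1 visits [1, 2, 4, 5, 6, 7, 8, 3] — all 8 vertices reached)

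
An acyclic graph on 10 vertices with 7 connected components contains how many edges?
3 (Each of the 7 component trees on V_i vertices has V_i - 1 edges; summing gives V - C = 10 - 7 = 3)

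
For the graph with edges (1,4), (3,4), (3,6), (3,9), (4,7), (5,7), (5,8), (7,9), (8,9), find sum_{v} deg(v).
18 (handshake: sum of degrees = 2|E| = 2 x 9 = 18)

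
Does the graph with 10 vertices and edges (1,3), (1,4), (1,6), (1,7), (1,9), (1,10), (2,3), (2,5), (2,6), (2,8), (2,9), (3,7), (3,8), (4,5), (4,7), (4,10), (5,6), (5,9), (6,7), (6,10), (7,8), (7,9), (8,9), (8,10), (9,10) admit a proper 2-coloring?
No (odd cycle of length 3: 4 -> 1 -> 7 -> 4)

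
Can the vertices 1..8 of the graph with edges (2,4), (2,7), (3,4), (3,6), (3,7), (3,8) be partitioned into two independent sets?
Yes. Partition: {1, 2, 3, 5}, {4, 6, 7, 8}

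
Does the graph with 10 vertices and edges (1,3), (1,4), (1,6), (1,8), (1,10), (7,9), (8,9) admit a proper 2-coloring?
Yes. Partition: {1, 2, 5, 9}, {3, 4, 6, 7, 8, 10}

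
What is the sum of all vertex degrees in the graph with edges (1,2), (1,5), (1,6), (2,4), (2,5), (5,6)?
12 (handshake: sum of degrees = 2|E| = 2 x 6 = 12)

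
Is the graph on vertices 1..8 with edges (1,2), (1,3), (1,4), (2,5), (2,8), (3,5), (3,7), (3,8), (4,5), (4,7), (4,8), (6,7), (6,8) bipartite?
Yes. Partition: {1, 5, 7, 8}, {2, 3, 4, 6}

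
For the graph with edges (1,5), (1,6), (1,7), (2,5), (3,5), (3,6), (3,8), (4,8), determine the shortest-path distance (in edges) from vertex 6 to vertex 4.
3 (path: 6 -> 3 -> 8 -> 4, 3 edges)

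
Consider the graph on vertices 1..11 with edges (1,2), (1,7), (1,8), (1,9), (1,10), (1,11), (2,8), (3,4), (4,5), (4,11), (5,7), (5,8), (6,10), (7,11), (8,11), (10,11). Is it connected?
Yes (BFS from 1 visits [1, 2, 7, 8, 9, 10, 11, 5, 6, 4, 3] — all 11 vertices reached)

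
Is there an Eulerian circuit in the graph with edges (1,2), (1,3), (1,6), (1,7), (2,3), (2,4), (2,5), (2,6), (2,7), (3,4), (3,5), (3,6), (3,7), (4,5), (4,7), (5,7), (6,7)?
Yes (the graph is connected and all 7 vertices have even degree)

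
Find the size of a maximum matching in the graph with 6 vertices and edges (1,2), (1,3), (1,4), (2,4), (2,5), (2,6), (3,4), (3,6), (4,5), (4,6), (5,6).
3 (matching: (1,3), (2,4), (5,6); upper bound floor(n/2) = floor(6/2) = 3)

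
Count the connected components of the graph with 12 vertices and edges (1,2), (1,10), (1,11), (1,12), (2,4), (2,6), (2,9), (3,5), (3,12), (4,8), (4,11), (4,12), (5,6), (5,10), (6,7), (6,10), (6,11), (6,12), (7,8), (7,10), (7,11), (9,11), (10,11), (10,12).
1 (components: {1, 2, 3, 4, 5, 6, 7, 8, 9, 10, 11, 12})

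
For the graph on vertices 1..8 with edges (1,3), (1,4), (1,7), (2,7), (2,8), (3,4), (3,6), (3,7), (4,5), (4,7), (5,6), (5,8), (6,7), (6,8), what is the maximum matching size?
4 (matching: (1,3), (2,7), (4,5), (6,8); upper bound floor(n/2) = floor(8/2) = 4)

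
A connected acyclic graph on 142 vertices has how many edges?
141 (A tree on V vertices has V - 1 edges, so 142 - 1 = 141)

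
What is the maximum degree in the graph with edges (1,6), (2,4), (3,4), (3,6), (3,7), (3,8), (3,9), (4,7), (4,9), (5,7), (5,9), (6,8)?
5 (attained at vertex 3)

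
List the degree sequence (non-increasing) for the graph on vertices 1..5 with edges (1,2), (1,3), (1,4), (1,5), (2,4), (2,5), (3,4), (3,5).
[4, 3, 3, 3, 3] (degrees: deg(1)=4, deg(2)=3, deg(3)=3, deg(4)=3, deg(5)=3)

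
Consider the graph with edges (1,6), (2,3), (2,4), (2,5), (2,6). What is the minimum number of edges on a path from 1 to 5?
3 (path: 1 -> 6 -> 2 -> 5, 3 edges)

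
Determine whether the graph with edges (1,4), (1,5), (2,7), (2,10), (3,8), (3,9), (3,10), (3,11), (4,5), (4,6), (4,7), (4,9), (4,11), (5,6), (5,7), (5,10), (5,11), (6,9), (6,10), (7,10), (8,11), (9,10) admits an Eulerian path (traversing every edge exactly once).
Yes — and in fact it has an Eulerian circuit (the graph is connected and all 11 vertices have even degree)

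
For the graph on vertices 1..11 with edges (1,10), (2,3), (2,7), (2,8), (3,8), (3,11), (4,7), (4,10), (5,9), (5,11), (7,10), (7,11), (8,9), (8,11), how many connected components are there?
2 (components: {1, 2, 3, 4, 5, 7, 8, 9, 10, 11}, {6})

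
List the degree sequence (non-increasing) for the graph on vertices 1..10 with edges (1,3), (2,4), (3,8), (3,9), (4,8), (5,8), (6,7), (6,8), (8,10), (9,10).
[5, 3, 2, 2, 2, 2, 1, 1, 1, 1] (degrees: deg(1)=1, deg(2)=1, deg(3)=3, deg(4)=2, deg(5)=1, deg(6)=2, deg(7)=1, deg(8)=5, deg(9)=2, deg(10)=2)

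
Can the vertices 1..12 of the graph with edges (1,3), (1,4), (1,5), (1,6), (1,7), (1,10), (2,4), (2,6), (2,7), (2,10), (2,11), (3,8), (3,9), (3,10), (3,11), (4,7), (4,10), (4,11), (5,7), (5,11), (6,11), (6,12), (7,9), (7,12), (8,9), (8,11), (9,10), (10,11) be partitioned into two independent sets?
No (odd cycle of length 3: 10 -> 1 -> 3 -> 10)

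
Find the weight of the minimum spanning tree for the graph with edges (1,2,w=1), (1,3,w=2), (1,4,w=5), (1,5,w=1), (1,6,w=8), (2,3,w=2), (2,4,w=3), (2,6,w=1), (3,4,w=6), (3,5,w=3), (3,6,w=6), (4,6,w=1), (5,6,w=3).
6 (MST edges: (1,2,w=1), (1,3,w=2), (1,5,w=1), (2,6,w=1), (4,6,w=1); sum of weights 1 + 2 + 1 + 1 + 1 = 6)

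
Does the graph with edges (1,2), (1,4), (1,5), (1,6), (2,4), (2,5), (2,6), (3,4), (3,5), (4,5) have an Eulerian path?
Yes — and in fact it has an Eulerian circuit (the graph is connected and all 6 vertices have even degree)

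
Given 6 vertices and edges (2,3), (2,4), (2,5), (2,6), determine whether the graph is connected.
No, it has 2 components: {1}, {2, 3, 4, 5, 6}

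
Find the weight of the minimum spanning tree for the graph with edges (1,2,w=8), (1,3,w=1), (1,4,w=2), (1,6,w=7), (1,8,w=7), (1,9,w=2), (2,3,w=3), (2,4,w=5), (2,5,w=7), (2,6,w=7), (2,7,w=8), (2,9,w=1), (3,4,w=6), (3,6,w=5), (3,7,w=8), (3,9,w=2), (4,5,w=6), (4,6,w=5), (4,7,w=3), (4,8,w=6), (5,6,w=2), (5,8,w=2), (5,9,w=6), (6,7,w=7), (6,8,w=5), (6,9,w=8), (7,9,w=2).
17 (MST edges: (1,3,w=1), (1,4,w=2), (1,9,w=2), (2,9,w=1), (3,6,w=5), (5,6,w=2), (5,8,w=2), (7,9,w=2); sum of weights 1 + 2 + 2 + 1 + 5 + 2 + 2 + 2 = 17)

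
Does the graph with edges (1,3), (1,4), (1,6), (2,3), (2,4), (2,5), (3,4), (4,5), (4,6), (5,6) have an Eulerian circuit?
No (6 vertices have odd degree: {1, 2, 3, 4, 5, 6}; Eulerian circuit requires 0)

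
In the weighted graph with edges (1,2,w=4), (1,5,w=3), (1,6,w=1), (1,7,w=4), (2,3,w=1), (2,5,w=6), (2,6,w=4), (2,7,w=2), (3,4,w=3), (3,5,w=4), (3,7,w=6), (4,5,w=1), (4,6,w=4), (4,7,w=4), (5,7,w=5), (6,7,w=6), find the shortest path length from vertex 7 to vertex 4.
4 (path: 7 -> 4; weights 4 = 4)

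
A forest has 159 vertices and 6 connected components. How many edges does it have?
153 (Each of the 6 component trees on V_i vertices has V_i - 1 edges; summing gives V - C = 159 - 6 = 153)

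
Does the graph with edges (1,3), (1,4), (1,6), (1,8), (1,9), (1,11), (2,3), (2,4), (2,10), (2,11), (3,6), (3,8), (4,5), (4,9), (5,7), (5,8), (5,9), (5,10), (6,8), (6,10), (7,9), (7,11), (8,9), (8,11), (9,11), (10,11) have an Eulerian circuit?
No (2 vertices have odd degree: {5, 7}; Eulerian circuit requires 0)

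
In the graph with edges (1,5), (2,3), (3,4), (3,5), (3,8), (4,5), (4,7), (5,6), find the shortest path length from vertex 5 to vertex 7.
2 (path: 5 -> 4 -> 7, 2 edges)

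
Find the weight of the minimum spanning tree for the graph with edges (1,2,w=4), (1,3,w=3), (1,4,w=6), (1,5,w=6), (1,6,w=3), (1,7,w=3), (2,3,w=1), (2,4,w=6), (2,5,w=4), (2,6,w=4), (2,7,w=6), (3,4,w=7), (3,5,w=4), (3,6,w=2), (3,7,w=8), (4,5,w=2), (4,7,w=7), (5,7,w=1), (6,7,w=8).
12 (MST edges: (1,6,w=3), (1,7,w=3), (2,3,w=1), (3,6,w=2), (4,5,w=2), (5,7,w=1); sum of weights 3 + 3 + 1 + 2 + 2 + 1 = 12)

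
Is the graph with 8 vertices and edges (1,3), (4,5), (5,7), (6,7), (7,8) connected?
No, it has 3 components: {1, 3}, {2}, {4, 5, 6, 7, 8}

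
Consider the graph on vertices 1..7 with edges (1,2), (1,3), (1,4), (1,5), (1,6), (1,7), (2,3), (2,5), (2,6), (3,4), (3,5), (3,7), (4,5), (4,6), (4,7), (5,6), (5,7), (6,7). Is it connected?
Yes (BFS from 1 visits [1, 2, 3, 4, 5, 6, 7] — all 7 vertices reached)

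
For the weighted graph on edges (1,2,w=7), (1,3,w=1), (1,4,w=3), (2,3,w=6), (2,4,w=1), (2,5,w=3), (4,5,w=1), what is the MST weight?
6 (MST edges: (1,3,w=1), (1,4,w=3), (2,4,w=1), (4,5,w=1); sum of weights 1 + 3 + 1 + 1 = 6)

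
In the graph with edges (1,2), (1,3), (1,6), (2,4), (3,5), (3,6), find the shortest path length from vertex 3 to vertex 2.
2 (path: 3 -> 1 -> 2, 2 edges)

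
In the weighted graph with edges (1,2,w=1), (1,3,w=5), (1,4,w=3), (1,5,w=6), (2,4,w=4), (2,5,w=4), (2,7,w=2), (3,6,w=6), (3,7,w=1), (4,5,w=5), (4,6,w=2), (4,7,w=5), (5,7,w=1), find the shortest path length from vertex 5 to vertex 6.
7 (path: 5 -> 4 -> 6; weights 5 + 2 = 7)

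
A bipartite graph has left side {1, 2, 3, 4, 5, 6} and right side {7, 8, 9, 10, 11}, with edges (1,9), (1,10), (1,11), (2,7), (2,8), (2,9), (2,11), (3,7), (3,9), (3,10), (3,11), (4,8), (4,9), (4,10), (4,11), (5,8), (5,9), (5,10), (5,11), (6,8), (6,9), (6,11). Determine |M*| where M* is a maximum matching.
5 (matching: (1,11), (2,9), (3,7), (4,8), (5,10); upper bound min(|L|,|R|) = min(6,5) = 5)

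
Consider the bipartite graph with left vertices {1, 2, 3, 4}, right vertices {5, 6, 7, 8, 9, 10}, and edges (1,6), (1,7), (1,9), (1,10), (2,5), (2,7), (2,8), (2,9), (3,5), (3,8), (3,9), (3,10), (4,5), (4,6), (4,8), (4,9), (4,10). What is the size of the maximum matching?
4 (matching: (1,10), (2,7), (3,8), (4,9); upper bound min(|L|,|R|) = min(4,6) = 4)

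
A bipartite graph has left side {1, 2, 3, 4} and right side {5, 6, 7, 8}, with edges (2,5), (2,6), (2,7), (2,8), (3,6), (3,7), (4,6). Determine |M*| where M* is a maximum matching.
3 (matching: (2,8), (3,7), (4,6); upper bound min(|L|,|R|) = min(4,4) = 4)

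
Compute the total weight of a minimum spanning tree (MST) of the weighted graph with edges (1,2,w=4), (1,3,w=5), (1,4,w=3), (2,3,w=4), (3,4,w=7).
11 (MST edges: (1,2,w=4), (1,4,w=3), (2,3,w=4); sum of weights 4 + 3 + 4 = 11)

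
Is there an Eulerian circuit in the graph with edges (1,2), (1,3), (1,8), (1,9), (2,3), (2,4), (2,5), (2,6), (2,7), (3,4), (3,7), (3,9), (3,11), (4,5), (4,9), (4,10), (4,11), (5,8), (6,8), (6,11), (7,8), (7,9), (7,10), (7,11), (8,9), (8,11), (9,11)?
No (2 vertices have odd degree: {5, 6}; Eulerian circuit requires 0)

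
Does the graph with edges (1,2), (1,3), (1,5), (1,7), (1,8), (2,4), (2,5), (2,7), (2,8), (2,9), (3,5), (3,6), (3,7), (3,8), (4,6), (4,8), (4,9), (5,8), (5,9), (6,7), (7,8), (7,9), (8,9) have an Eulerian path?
No (6 vertices have odd degree: {1, 3, 5, 6, 8, 9}; Eulerian path requires 0 or 2)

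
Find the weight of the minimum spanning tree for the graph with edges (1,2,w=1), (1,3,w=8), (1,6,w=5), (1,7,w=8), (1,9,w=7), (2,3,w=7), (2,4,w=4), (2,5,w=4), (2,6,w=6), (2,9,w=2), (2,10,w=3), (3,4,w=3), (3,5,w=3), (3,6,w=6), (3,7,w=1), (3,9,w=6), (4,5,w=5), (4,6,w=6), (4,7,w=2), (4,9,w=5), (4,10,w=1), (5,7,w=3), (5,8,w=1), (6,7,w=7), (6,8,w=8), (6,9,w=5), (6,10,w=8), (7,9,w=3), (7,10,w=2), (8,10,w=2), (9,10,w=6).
18 (MST edges: (1,2,w=1), (1,6,w=5), (2,9,w=2), (2,10,w=3), (3,7,w=1), (4,7,w=2), (4,10,w=1), (5,8,w=1), (8,10,w=2); sum of weights 1 + 5 + 2 + 3 + 1 + 2 + 1 + 1 + 2 = 18)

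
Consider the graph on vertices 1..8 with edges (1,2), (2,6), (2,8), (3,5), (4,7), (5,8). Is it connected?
No, it has 2 components: {1, 2, 3, 5, 6, 8}, {4, 7}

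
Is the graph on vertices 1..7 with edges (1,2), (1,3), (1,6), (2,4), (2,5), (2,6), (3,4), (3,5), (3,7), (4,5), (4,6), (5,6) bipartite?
No (odd cycle of length 3: 6 -> 1 -> 2 -> 6)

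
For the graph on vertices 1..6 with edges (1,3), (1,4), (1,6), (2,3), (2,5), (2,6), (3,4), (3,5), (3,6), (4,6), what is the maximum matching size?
3 (matching: (1,4), (2,5), (3,6); upper bound floor(n/2) = floor(6/2) = 3)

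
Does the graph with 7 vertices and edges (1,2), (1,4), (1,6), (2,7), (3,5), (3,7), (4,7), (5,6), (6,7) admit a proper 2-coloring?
Yes. Partition: {1, 5, 7}, {2, 3, 4, 6}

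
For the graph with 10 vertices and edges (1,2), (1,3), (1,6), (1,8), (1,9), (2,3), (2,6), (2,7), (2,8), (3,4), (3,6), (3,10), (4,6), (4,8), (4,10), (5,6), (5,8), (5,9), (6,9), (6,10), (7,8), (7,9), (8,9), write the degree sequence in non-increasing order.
[7, 6, 5, 5, 5, 5, 4, 3, 3, 3] (degrees: deg(1)=5, deg(2)=5, deg(3)=5, deg(4)=4, deg(5)=3, deg(6)=7, deg(7)=3, deg(8)=6, deg(9)=5, deg(10)=3)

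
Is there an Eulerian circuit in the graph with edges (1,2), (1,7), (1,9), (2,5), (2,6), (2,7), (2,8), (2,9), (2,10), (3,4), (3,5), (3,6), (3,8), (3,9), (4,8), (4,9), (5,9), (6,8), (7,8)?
No (10 vertices have odd degree: {1, 2, 3, 4, 5, 6, 7, 8, 9, 10}; Eulerian circuit requires 0)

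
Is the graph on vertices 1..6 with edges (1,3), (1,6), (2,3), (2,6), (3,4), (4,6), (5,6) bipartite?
Yes. Partition: {1, 2, 4, 5}, {3, 6}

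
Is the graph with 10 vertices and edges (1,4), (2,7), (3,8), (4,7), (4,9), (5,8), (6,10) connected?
No, it has 3 components: {1, 2, 4, 7, 9}, {3, 5, 8}, {6, 10}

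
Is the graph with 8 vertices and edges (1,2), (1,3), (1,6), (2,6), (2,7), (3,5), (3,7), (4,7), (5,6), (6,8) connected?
Yes (BFS from 1 visits [1, 2, 3, 6, 7, 5, 8, 4] — all 8 vertices reached)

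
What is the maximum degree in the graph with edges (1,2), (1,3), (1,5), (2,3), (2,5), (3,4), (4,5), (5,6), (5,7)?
5 (attained at vertex 5)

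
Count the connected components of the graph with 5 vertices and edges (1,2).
4 (components: {1, 2}, {3}, {4}, {5})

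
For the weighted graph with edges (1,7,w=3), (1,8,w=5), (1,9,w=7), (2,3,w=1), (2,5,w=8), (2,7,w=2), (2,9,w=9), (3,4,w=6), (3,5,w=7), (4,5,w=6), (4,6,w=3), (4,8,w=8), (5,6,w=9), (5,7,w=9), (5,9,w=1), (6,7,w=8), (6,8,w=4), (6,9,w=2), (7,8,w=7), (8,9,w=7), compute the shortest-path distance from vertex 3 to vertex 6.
9 (path: 3 -> 4 -> 6; weights 6 + 3 = 9)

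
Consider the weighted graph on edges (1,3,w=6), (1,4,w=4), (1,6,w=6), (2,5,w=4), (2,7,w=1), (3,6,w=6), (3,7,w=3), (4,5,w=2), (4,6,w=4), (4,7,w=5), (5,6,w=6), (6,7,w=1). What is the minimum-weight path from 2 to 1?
8 (path: 2 -> 7 -> 6 -> 1; weights 1 + 1 + 6 = 8)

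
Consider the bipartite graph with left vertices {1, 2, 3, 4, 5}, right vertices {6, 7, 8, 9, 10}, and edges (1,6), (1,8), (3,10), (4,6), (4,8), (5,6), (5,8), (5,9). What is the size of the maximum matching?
4 (matching: (1,8), (3,10), (4,6), (5,9); upper bound min(|L|,|R|) = min(5,5) = 5)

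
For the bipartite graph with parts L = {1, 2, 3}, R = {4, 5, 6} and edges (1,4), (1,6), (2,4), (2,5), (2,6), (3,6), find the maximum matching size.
3 (matching: (1,4), (2,5), (3,6); upper bound min(|L|,|R|) = min(3,3) = 3)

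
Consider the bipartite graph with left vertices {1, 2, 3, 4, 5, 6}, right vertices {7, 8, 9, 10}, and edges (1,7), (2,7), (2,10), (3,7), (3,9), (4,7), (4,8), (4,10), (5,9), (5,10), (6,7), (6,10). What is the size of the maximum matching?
4 (matching: (1,7), (2,10), (3,9), (4,8); upper bound min(|L|,|R|) = min(6,4) = 4)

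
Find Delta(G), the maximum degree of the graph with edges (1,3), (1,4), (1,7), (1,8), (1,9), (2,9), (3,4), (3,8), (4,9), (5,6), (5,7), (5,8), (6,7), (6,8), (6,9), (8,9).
5 (attained at vertices 1, 8, 9)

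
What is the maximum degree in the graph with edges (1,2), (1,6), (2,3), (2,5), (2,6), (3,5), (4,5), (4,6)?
4 (attained at vertex 2)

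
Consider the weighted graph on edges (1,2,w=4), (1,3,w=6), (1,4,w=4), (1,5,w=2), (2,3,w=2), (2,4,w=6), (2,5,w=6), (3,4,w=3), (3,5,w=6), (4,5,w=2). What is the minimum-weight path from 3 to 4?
3 (path: 3 -> 4; weights 3 = 3)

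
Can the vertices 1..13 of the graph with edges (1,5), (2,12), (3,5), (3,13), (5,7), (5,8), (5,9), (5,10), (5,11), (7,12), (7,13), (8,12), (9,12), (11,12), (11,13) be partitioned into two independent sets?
Yes. Partition: {1, 2, 3, 4, 6, 7, 8, 9, 10, 11}, {5, 12, 13}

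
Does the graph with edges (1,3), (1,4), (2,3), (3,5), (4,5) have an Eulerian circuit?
No (2 vertices have odd degree: {2, 3}; Eulerian circuit requires 0)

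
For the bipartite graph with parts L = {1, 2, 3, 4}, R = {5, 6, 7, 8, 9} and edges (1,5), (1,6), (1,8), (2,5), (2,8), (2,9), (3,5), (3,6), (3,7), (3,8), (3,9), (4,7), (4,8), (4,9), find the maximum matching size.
4 (matching: (1,8), (2,9), (3,6), (4,7); upper bound min(|L|,|R|) = min(4,5) = 4)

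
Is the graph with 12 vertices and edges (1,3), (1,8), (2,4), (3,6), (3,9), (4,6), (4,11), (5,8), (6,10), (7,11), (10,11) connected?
No, it has 2 components: {1, 2, 3, 4, 5, 6, 7, 8, 9, 10, 11}, {12}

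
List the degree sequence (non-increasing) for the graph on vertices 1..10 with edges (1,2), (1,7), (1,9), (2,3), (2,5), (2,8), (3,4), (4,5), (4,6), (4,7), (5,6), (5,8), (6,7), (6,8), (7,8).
[4, 4, 4, 4, 4, 4, 3, 2, 1, 0] (degrees: deg(1)=3, deg(2)=4, deg(3)=2, deg(4)=4, deg(5)=4, deg(6)=4, deg(7)=4, deg(8)=4, deg(9)=1, deg(10)=0)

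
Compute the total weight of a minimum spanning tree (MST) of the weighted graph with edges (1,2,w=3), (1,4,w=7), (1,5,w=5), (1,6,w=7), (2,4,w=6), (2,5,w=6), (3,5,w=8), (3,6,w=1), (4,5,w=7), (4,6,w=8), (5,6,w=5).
20 (MST edges: (1,2,w=3), (1,5,w=5), (2,4,w=6), (3,6,w=1), (5,6,w=5); sum of weights 3 + 5 + 6 + 1 + 5 = 20)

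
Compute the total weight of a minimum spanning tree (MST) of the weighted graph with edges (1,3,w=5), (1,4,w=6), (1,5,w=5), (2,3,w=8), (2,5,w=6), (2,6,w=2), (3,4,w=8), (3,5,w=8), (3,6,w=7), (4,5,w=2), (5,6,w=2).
16 (MST edges: (1,3,w=5), (1,5,w=5), (2,6,w=2), (4,5,w=2), (5,6,w=2); sum of weights 5 + 5 + 2 + 2 + 2 = 16)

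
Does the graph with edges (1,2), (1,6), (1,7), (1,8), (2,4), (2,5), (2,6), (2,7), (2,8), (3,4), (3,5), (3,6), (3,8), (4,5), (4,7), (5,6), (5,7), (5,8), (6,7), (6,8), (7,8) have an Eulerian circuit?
Yes (the graph is connected and all 8 vertices have even degree)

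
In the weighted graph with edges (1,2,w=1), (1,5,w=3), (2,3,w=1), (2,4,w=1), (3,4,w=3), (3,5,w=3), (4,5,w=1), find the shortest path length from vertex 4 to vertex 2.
1 (path: 4 -> 2; weights 1 = 1)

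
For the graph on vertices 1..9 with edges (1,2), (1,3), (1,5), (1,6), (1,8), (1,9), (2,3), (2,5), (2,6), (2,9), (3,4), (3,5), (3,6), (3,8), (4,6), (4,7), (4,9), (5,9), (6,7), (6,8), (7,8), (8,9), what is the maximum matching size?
4 (matching: (1,9), (2,5), (3,8), (6,7); upper bound floor(n/2) = floor(9/2) = 4)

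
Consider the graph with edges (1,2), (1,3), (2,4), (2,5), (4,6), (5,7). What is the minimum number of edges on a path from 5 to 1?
2 (path: 5 -> 2 -> 1, 2 edges)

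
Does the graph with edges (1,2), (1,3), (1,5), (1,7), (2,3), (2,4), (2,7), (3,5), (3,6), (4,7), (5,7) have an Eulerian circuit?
No (2 vertices have odd degree: {5, 6}; Eulerian circuit requires 0)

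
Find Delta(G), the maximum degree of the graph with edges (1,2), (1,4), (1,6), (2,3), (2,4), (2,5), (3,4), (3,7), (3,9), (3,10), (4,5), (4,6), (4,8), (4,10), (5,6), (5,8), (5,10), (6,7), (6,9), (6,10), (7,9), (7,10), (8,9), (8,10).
7 (attained at vertex 4)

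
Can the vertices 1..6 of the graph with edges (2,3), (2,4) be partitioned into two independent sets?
Yes. Partition: {1, 2, 5, 6}, {3, 4}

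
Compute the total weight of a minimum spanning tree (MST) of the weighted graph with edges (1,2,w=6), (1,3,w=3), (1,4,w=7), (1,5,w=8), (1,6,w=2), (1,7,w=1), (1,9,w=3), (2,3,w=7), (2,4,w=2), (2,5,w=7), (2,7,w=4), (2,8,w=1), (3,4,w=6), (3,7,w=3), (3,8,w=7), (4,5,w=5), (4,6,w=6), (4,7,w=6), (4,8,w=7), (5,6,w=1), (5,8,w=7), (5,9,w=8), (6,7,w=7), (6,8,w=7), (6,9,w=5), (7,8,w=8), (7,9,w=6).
17 (MST edges: (1,3,w=3), (1,6,w=2), (1,7,w=1), (1,9,w=3), (2,4,w=2), (2,7,w=4), (2,8,w=1), (5,6,w=1); sum of weights 3 + 2 + 1 + 3 + 2 + 4 + 1 + 1 = 17)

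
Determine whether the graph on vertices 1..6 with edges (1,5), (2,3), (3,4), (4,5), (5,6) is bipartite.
Yes. Partition: {1, 2, 4, 6}, {3, 5}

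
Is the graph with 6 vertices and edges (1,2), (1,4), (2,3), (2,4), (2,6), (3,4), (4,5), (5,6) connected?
Yes (BFS from 1 visits [1, 2, 4, 3, 6, 5] — all 6 vertices reached)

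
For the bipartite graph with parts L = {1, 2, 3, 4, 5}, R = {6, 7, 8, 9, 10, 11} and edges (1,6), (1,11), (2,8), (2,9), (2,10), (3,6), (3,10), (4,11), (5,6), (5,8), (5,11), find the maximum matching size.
5 (matching: (1,6), (2,9), (3,10), (4,11), (5,8); upper bound min(|L|,|R|) = min(5,6) = 5)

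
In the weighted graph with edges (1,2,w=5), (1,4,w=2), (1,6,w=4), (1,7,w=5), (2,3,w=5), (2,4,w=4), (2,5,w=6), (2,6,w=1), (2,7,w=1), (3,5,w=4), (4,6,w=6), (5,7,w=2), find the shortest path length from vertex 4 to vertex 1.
2 (path: 4 -> 1; weights 2 = 2)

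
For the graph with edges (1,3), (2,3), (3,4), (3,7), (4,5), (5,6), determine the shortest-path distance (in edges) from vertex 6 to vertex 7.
4 (path: 6 -> 5 -> 4 -> 3 -> 7, 4 edges)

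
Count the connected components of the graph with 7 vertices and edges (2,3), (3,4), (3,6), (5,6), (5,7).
2 (components: {1}, {2, 3, 4, 5, 6, 7})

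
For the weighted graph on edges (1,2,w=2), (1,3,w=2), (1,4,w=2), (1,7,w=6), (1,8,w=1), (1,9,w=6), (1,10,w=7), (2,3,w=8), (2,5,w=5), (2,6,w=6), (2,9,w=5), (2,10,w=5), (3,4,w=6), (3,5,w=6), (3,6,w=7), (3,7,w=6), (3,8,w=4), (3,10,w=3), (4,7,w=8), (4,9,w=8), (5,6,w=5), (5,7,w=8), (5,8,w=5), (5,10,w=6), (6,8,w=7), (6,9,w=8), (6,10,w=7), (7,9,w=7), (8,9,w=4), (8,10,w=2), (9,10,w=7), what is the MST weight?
29 (MST edges: (1,2,w=2), (1,3,w=2), (1,4,w=2), (1,7,w=6), (1,8,w=1), (2,5,w=5), (5,6,w=5), (8,9,w=4), (8,10,w=2); sum of weights 2 + 2 + 2 + 6 + 1 + 5 + 5 + 4 + 2 = 29)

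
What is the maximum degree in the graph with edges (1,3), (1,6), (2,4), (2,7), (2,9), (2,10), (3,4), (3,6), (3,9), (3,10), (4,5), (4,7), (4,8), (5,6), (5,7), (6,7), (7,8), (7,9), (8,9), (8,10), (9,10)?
6 (attained at vertex 7)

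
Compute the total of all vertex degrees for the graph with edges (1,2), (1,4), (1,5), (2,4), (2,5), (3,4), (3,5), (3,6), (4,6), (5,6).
20 (handshake: sum of degrees = 2|E| = 2 x 10 = 20)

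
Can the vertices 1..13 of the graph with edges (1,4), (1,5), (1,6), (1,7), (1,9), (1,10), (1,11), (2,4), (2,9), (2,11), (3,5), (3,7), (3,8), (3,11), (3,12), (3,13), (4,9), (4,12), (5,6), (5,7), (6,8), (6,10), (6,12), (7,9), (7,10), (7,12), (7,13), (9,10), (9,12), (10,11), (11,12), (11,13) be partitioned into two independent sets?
No (odd cycle of length 3: 10 -> 1 -> 11 -> 10)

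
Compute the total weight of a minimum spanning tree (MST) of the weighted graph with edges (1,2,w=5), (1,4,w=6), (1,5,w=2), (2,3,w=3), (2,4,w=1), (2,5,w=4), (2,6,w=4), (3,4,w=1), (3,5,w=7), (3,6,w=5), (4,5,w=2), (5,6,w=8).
10 (MST edges: (1,5,w=2), (2,4,w=1), (2,6,w=4), (3,4,w=1), (4,5,w=2); sum of weights 2 + 1 + 4 + 1 + 2 = 10)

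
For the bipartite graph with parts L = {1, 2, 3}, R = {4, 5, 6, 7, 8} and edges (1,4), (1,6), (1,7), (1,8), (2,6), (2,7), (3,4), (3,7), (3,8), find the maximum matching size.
3 (matching: (1,8), (2,6), (3,7); upper bound min(|L|,|R|) = min(3,5) = 3)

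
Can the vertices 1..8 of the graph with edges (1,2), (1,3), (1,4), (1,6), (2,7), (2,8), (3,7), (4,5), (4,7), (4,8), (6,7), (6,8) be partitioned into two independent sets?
Yes. Partition: {1, 5, 7, 8}, {2, 3, 4, 6}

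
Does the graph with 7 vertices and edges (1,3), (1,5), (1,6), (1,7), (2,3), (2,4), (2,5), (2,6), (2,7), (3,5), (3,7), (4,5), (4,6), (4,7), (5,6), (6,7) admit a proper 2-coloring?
No (odd cycle of length 3: 7 -> 1 -> 6 -> 7)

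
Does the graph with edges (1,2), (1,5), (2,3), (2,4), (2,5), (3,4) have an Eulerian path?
Yes — and in fact it has an Eulerian circuit (the graph is connected and all 5 vertices have even degree)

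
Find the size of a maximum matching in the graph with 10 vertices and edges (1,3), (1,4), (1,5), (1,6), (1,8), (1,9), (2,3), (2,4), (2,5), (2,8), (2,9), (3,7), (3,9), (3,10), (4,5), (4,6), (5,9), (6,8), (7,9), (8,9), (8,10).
5 (matching: (1,3), (2,5), (4,6), (7,9), (8,10); upper bound floor(n/2) = floor(10/2) = 5)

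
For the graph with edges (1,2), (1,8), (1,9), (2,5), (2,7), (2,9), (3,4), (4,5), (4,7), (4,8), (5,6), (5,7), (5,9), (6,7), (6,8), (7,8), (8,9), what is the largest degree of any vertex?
5 (attained at vertices 5, 7, 8)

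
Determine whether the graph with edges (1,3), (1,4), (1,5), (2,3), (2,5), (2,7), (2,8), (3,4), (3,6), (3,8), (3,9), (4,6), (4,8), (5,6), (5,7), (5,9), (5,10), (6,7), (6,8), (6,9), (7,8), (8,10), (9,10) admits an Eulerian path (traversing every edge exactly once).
Yes (the graph is connected and exactly 2 vertices have odd degree: {1, 10}; any Eulerian path must start and end at those)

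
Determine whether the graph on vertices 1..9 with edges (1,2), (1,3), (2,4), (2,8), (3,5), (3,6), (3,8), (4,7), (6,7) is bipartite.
Yes. Partition: {1, 4, 5, 6, 8, 9}, {2, 3, 7}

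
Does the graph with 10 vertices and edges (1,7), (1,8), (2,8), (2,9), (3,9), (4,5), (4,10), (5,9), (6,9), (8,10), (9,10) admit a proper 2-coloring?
Yes. Partition: {1, 2, 3, 5, 6, 10}, {4, 7, 8, 9}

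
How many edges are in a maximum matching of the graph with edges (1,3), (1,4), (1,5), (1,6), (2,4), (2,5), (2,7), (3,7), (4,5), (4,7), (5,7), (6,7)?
3 (matching: (1,6), (2,5), (4,7); upper bound floor(n/2) = floor(7/2) = 3)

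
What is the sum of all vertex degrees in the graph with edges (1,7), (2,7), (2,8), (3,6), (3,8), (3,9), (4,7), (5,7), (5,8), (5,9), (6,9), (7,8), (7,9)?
26 (handshake: sum of degrees = 2|E| = 2 x 13 = 26)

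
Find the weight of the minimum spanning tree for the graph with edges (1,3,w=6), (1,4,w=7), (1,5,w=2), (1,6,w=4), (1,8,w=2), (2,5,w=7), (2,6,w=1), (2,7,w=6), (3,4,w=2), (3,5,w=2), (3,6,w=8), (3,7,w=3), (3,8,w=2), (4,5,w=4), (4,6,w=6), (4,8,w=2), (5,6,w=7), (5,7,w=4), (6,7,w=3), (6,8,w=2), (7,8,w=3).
14 (MST edges: (1,5,w=2), (1,8,w=2), (2,6,w=1), (3,4,w=2), (3,5,w=2), (3,7,w=3), (6,8,w=2); sum of weights 2 + 2 + 1 + 2 + 2 + 3 + 2 = 14)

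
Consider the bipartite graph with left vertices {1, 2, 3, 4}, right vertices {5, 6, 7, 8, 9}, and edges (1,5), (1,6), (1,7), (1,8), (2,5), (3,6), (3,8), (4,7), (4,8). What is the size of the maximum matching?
4 (matching: (1,8), (2,5), (3,6), (4,7); upper bound min(|L|,|R|) = min(4,5) = 4)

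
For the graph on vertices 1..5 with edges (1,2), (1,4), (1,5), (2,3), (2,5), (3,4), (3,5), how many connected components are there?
1 (components: {1, 2, 3, 4, 5})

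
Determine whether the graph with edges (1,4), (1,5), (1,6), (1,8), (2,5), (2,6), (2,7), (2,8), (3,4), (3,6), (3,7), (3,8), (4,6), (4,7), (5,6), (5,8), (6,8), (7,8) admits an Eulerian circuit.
Yes (the graph is connected and all 8 vertices have even degree)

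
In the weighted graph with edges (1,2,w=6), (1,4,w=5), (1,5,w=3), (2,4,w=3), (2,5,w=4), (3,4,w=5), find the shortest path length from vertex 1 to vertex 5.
3 (path: 1 -> 5; weights 3 = 3)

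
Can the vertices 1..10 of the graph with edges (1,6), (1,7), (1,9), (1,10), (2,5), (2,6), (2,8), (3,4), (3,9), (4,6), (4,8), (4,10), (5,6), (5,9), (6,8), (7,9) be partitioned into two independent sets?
No (odd cycle of length 3: 9 -> 1 -> 7 -> 9)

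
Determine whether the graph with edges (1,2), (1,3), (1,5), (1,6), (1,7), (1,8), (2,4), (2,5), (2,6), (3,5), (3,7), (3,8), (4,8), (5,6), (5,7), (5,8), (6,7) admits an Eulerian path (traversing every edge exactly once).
Yes — and in fact it has an Eulerian circuit (the graph is connected and all 8 vertices have even degree)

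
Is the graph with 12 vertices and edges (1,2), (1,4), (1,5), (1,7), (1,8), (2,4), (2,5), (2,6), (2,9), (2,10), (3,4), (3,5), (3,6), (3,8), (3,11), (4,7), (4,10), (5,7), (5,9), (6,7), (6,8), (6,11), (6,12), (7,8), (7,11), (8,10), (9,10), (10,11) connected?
Yes (BFS from 1 visits [1, 2, 4, 5, 7, 8, 6, 9, 10, 3, 11, 12] — all 12 vertices reached)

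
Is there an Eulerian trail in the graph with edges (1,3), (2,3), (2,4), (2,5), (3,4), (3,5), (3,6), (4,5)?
No (6 vertices have odd degree: {1, 2, 3, 4, 5, 6}; Eulerian path requires 0 or 2)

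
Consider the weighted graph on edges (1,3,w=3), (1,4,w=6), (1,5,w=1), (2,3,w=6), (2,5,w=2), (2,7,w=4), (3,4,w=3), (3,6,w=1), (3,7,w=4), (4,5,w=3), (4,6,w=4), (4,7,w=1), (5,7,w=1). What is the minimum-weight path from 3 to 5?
4 (path: 3 -> 1 -> 5; weights 3 + 1 = 4)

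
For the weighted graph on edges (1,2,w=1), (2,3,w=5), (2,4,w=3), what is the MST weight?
9 (MST edges: (1,2,w=1), (2,3,w=5), (2,4,w=3); sum of weights 1 + 5 + 3 = 9)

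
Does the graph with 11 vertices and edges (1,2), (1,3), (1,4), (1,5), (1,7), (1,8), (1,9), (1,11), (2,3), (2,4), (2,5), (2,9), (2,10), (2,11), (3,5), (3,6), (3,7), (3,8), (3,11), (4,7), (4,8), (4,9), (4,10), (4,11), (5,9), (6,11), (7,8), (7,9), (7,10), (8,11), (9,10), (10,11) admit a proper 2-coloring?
No (odd cycle of length 3: 2 -> 1 -> 3 -> 2)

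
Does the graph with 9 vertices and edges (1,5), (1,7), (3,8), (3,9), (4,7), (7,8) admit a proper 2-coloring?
Yes. Partition: {1, 2, 4, 6, 8, 9}, {3, 5, 7}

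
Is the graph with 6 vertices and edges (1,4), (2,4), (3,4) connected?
No, it has 3 components: {1, 2, 3, 4}, {5}, {6}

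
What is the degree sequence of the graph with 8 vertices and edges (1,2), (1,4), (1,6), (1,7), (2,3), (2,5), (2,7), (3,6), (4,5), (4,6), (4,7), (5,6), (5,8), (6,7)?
[5, 4, 4, 4, 4, 4, 2, 1] (degrees: deg(1)=4, deg(2)=4, deg(3)=2, deg(4)=4, deg(5)=4, deg(6)=5, deg(7)=4, deg(8)=1)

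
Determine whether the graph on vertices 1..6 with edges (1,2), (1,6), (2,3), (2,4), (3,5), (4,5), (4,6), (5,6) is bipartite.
No (odd cycle of length 3: 4 -> 6 -> 5 -> 4)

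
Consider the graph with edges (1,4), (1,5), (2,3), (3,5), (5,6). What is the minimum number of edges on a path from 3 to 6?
2 (path: 3 -> 5 -> 6, 2 edges)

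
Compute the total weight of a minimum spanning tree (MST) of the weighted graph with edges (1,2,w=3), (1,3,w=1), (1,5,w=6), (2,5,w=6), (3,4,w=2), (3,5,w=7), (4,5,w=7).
12 (MST edges: (1,2,w=3), (1,3,w=1), (1,5,w=6), (3,4,w=2); sum of weights 3 + 1 + 6 + 2 = 12)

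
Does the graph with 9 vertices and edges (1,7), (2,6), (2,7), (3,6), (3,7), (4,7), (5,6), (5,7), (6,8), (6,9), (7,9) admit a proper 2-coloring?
Yes. Partition: {1, 2, 3, 4, 5, 8, 9}, {6, 7}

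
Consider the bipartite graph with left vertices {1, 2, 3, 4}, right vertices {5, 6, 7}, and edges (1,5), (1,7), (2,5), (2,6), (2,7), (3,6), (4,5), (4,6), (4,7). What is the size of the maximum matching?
3 (matching: (1,7), (2,6), (4,5); upper bound min(|L|,|R|) = min(4,3) = 3)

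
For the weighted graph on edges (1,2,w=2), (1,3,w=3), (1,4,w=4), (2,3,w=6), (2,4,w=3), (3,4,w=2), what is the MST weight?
7 (MST edges: (1,2,w=2), (1,3,w=3), (3,4,w=2); sum of weights 2 + 3 + 2 = 7)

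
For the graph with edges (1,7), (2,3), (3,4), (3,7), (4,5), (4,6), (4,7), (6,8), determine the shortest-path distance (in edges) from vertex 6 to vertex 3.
2 (path: 6 -> 4 -> 3, 2 edges)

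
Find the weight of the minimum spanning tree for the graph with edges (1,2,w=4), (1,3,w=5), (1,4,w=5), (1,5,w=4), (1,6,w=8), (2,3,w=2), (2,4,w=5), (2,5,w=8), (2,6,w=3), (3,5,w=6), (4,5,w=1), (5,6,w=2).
12 (MST edges: (1,2,w=4), (2,3,w=2), (2,6,w=3), (4,5,w=1), (5,6,w=2); sum of weights 4 + 2 + 3 + 1 + 2 = 12)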